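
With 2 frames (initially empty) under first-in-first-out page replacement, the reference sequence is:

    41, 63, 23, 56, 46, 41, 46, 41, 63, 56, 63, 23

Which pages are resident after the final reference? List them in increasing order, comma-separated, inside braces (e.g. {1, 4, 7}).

41 → fault, frames [41]
63 → fault, frames [41, 63]
23 → fault, evict 41, frames [63, 23]
56 → fault, evict 63, frames [23, 56]
46 → fault, evict 23, frames [56, 46]
41 → fault, evict 56, frames [46, 41]
46 → hit
41 → hit
63 → fault, evict 46, frames [41, 63]
56 → fault, evict 41, frames [63, 56]
63 → hit
23 → fault, evict 63, frames [56, 23]

{23, 56}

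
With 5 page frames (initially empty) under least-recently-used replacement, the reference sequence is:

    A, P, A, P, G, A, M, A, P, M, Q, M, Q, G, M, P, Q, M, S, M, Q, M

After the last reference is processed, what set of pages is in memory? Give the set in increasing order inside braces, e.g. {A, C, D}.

{G, M, P, Q, S}

A: miss, frames [A]
P: miss, frames [A, P]
A: hit
P: hit
G: miss, frames [A, P, G]
A: hit
M: miss, frames [P, G, A, M]
A: hit
P: hit
M: hit
Q: miss, frames [G, A, P, M, Q]
M: hit
Q: hit
G: hit
M: hit
P: hit
Q: hit
M: hit
S: miss, evict A, frames [G, P, Q, M, S]
M: hit
Q: hit
M: hit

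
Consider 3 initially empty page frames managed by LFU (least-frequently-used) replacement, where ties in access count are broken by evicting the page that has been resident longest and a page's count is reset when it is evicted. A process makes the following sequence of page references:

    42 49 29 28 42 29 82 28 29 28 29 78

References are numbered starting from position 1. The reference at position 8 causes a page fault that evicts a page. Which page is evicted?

42

pos 1: 42: fault, frames [42]
pos 2: 49: fault, frames [42, 49]
pos 3: 29: fault, frames [42, 49, 29]
pos 4: 28: fault, evict 42, frames [49, 29, 28]
pos 5: 42: fault, evict 49, frames [29, 28, 42]
pos 6: 29: hit
pos 7: 82: fault, evict 28, frames [29, 42, 82]
pos 8: 28: fault, evict 42, frames [29, 82, 28]
At position 8, page 42 is evicted.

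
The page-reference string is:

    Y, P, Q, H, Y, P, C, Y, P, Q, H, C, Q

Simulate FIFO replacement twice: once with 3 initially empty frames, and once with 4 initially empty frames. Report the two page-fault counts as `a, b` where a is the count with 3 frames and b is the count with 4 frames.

9, 10

3 frames: F F F F F F F . . F F . . → 9 faults.
4 frames: F F F F . . F F F F F F . → 10 faults.
10 > 9: adding a frame increased faults — Belady's anomaly.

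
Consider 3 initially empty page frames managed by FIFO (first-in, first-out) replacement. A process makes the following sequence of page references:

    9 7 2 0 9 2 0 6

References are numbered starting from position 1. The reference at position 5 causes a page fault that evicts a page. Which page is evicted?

7

pos 1: 9 → miss, frames (9)
pos 2: 7 → miss, frames (9 7)
pos 3: 2 → miss, frames (9 7 2)
pos 4: 0 → miss, evict 9, frames (7 2 0)
pos 5: 9 → miss, evict 7, frames (2 0 9)
At position 5, page 7 is evicted.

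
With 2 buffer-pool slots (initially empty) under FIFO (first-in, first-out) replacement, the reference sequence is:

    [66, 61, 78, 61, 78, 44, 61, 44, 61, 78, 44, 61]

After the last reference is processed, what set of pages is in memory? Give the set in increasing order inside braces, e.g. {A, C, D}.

66 -> fault, frames (66)
61 -> fault, frames (66 61)
78 -> fault, evict 66, frames (61 78)
61 -> hit
78 -> hit
44 -> fault, evict 61, frames (78 44)
61 -> fault, evict 78, frames (44 61)
44 -> hit
61 -> hit
78 -> fault, evict 44, frames (61 78)
44 -> fault, evict 61, frames (78 44)
61 -> fault, evict 78, frames (44 61)

{44, 61}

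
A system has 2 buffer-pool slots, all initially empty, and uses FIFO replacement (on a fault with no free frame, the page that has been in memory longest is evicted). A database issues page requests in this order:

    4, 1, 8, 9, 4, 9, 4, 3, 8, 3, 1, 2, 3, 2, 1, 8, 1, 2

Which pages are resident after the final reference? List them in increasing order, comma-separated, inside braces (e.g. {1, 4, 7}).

4 → miss, frames [4]
1 → miss, frames [4, 1]
8 → miss, evict 4, frames [1, 8]
9 → miss, evict 1, frames [8, 9]
4 → miss, evict 8, frames [9, 4]
9 → hit
4 → hit
3 → miss, evict 9, frames [4, 3]
8 → miss, evict 4, frames [3, 8]
3 → hit
1 → miss, evict 3, frames [8, 1]
2 → miss, evict 8, frames [1, 2]
3 → miss, evict 1, frames [2, 3]
2 → hit
1 → miss, evict 2, frames [3, 1]
8 → miss, evict 3, frames [1, 8]
1 → hit
2 → miss, evict 1, frames [8, 2]

{2, 8}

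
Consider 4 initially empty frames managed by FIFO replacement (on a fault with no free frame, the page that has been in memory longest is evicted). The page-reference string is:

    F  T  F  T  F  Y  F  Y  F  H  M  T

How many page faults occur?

F → fault, frames {F}
T → fault, frames {F,T}
F → hit
T → hit
F → hit
Y → fault, frames {F,T,Y}
F → hit
Y → hit
F → hit
H → fault, frames {F,T,Y,H}
M → fault, evict F, frames {T,Y,H,M}
T → hit
Page faults: 5.

5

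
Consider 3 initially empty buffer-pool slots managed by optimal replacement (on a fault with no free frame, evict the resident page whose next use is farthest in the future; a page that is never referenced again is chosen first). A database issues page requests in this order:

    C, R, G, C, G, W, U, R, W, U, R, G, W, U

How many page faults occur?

C → fault, frames [C]
R → fault, frames [C, R]
G → fault, frames [C, R, G]
C → hit
G → hit
W → fault, evict C, frames [R, G, W]
U → fault, evict G, frames [R, W, U]
R → hit
W → hit
U → hit
R → hit
G → fault, evict R, frames [W, U, G]
W → hit
U → hit
Page faults: 6.

6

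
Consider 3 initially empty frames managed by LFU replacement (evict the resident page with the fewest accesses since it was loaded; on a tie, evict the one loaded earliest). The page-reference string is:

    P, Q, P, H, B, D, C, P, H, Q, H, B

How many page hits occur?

3

P -> fault, frames {P}
Q -> fault, frames {P,Q}
P -> hit
H -> fault, frames {P,Q,H}
B -> fault, evict Q, frames {P,H,B}
D -> fault, evict H, frames {P,B,D}
C -> fault, evict B, frames {P,D,C}
P -> hit
H -> fault, evict D, frames {P,C,H}
Q -> fault, evict C, frames {P,H,Q}
H -> hit
B -> fault, evict Q, frames {P,H,B}
Hits: 3.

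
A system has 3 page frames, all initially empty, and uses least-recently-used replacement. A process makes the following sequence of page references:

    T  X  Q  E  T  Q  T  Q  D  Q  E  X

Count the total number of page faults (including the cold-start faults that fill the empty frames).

8

T: miss, frames [T]
X: miss, frames [T, X]
Q: miss, frames [T, X, Q]
E: miss, evict T, frames [X, Q, E]
T: miss, evict X, frames [Q, E, T]
Q: hit
T: hit
Q: hit
D: miss, evict E, frames [T, Q, D]
Q: hit
E: miss, evict T, frames [D, Q, E]
X: miss, evict D, frames [Q, E, X]
Page faults: 8.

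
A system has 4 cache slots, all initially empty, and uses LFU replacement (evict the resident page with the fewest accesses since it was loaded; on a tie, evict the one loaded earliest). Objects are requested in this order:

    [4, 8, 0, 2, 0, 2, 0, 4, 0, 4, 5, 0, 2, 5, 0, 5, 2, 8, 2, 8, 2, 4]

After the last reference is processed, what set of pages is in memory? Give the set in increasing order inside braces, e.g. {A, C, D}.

4 -> miss, frames {4}
8 -> miss, frames {4,8}
0 -> miss, frames {4,8,0}
2 -> miss, frames {4,8,0,2}
0 -> hit
2 -> hit
0 -> hit
4 -> hit
0 -> hit
4 -> hit
5 -> miss, evict 8, frames {4,0,2,5}
0 -> hit
2 -> hit
5 -> hit
0 -> hit
5 -> hit
2 -> hit
8 -> miss, evict 4, frames {0,2,5,8}
2 -> hit
8 -> hit
2 -> hit
4 -> miss, evict 8, frames {0,2,5,4}

{0, 2, 4, 5}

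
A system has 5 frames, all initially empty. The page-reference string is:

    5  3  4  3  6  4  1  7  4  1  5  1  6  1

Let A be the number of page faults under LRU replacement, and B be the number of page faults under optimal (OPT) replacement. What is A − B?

1

Under LRU: F F F . F . F F . . F . . . → 7 faults.
Under OPT: F F F . F . F F . . . . . . → 6 faults.
A − B = 7 − 6 = 1.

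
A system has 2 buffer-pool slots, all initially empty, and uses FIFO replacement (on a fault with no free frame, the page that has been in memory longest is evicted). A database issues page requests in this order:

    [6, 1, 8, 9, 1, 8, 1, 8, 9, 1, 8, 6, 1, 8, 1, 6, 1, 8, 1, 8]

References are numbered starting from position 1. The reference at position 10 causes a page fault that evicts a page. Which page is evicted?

pos 1: 6 → miss, frames {6}
pos 2: 1 → miss, frames {6,1}
pos 3: 8 → miss, evict 6, frames {1,8}
pos 4: 9 → miss, evict 1, frames {8,9}
pos 5: 1 → miss, evict 8, frames {9,1}
pos 6: 8 → miss, evict 9, frames {1,8}
pos 7: 1 → hit
pos 8: 8 → hit
pos 9: 9 → miss, evict 1, frames {8,9}
pos 10: 1 → miss, evict 8, frames {9,1}
At position 10, page 8 is evicted.

8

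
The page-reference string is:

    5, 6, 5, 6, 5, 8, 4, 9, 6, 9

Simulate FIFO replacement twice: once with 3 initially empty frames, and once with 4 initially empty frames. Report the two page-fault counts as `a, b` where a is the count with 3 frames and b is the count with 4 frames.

3 frames: F F . . . F F F F . → 6 faults.
4 frames: F F . . . F F F . . → 5 faults.
5 < 6: adding a frame reduced faults, as is typical.

6, 5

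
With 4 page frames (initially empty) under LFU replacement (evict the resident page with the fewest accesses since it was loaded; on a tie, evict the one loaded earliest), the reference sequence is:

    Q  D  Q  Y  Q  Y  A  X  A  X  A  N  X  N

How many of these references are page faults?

6

Q → miss, frames (Q)
D → miss, frames (Q D)
Q → hit
Y → miss, frames (Q D Y)
Q → hit
Y → hit
A → miss, frames (Q D Y A)
X → miss, evict D, frames (Q Y A X)
A → hit
X → hit
A → hit
N → miss, evict Y, frames (Q A X N)
X → hit
N → hit
Page faults: 6.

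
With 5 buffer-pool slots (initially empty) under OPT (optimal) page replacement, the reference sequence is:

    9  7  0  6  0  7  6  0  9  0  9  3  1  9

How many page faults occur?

9: miss, frames {9}
7: miss, frames {9,7}
0: miss, frames {9,7,0}
6: miss, frames {9,7,0,6}
0: hit
7: hit
6: hit
0: hit
9: hit
0: hit
9: hit
3: miss, frames {9,7,0,6,3}
1: miss, evict 3, frames {9,7,0,6,1}
9: hit
Page faults: 6.

6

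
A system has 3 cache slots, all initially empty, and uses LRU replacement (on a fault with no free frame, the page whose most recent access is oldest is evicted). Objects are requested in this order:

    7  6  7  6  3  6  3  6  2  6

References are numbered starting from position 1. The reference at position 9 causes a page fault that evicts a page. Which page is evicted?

pos 1: 7 → fault, frames (7)
pos 2: 6 → fault, frames (7 6)
pos 3: 7 → hit
pos 4: 6 → hit
pos 5: 3 → fault, frames (7 6 3)
pos 6: 6 → hit
pos 7: 3 → hit
pos 8: 6 → hit
pos 9: 2 → fault, evict 7, frames (3 6 2)
At position 9, page 7 is evicted.

7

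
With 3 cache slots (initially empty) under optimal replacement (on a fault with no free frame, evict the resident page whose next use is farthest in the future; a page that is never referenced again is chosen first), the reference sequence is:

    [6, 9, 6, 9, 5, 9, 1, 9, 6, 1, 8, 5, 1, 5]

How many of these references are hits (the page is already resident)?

6 → miss, frames [6]
9 → miss, frames [6, 9]
6 → hit
9 → hit
5 → miss, frames [6, 9, 5]
9 → hit
1 → miss, evict 5, frames [6, 9, 1]
9 → hit
6 → hit
1 → hit
8 → miss, evict 9, frames [6, 1, 8]
5 → miss, evict 8, frames [6, 1, 5]
1 → hit
5 → hit
Hits: 8.

8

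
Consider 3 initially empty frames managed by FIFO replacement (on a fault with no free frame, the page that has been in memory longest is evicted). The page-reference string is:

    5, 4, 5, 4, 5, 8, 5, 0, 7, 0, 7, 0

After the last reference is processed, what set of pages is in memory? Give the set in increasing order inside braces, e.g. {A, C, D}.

5 -> miss, frames (5)
4 -> miss, frames (5 4)
5 -> hit
4 -> hit
5 -> hit
8 -> miss, frames (5 4 8)
5 -> hit
0 -> miss, evict 5, frames (4 8 0)
7 -> miss, evict 4, frames (8 0 7)
0 -> hit
7 -> hit
0 -> hit

{0, 7, 8}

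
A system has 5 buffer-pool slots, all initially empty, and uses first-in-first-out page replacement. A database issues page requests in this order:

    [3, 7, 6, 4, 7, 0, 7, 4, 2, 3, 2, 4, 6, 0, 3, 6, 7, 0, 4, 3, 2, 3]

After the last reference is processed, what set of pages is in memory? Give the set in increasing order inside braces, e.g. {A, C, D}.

{0, 2, 3, 4, 7}

3 → fault, frames [3]
7 → fault, frames [3, 7]
6 → fault, frames [3, 7, 6]
4 → fault, frames [3, 7, 6, 4]
7 → hit
0 → fault, frames [3, 7, 6, 4, 0]
7 → hit
4 → hit
2 → fault, evict 3, frames [7, 6, 4, 0, 2]
3 → fault, evict 7, frames [6, 4, 0, 2, 3]
2 → hit
4 → hit
6 → hit
0 → hit
3 → hit
6 → hit
7 → fault, evict 6, frames [4, 0, 2, 3, 7]
0 → hit
4 → hit
3 → hit
2 → hit
3 → hit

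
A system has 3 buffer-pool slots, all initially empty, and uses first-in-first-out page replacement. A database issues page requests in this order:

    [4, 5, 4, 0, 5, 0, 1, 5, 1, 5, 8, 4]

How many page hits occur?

4 → fault, frames {4}
5 → fault, frames {4,5}
4 → hit
0 → fault, frames {4,5,0}
5 → hit
0 → hit
1 → fault, evict 4, frames {5,0,1}
5 → hit
1 → hit
5 → hit
8 → fault, evict 5, frames {0,1,8}
4 → fault, evict 0, frames {1,8,4}
Hits: 6.

6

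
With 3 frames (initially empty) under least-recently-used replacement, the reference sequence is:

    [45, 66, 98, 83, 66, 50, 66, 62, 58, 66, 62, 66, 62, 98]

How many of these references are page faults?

8

45 -> miss, frames (45)
66 -> miss, frames (45 66)
98 -> miss, frames (45 66 98)
83 -> miss, evict 45, frames (66 98 83)
66 -> hit
50 -> miss, evict 98, frames (83 66 50)
66 -> hit
62 -> miss, evict 83, frames (50 66 62)
58 -> miss, evict 50, frames (66 62 58)
66 -> hit
62 -> hit
66 -> hit
62 -> hit
98 -> miss, evict 58, frames (66 62 98)
Page faults: 8.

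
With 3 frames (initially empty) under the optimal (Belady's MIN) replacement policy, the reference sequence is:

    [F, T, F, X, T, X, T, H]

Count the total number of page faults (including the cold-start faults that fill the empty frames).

F: miss, frames (F)
T: miss, frames (F T)
F: hit
X: miss, frames (F T X)
T: hit
X: hit
T: hit
H: miss, evict X, frames (F T H)
Page faults: 4.

4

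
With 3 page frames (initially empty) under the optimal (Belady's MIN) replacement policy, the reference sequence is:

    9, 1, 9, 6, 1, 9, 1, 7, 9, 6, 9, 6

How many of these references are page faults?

4

9 → miss, frames (9)
1 → miss, frames (9 1)
9 → hit
6 → miss, frames (9 1 6)
1 → hit
9 → hit
1 → hit
7 → miss, evict 1, frames (9 6 7)
9 → hit
6 → hit
9 → hit
6 → hit
Page faults: 4.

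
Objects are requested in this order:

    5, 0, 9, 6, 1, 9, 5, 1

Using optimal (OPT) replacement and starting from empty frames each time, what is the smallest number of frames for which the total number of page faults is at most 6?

f=1: 8 faults
f=2: 6 faults
f=3: 5 faults
f=4: 5 faults
f=5: 5 faults
Smallest f with faults ≤ 6 is 2.

2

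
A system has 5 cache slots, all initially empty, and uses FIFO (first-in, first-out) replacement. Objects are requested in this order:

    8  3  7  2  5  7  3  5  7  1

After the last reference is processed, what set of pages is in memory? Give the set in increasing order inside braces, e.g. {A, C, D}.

8 -> fault, frames [8]
3 -> fault, frames [8, 3]
7 -> fault, frames [8, 3, 7]
2 -> fault, frames [8, 3, 7, 2]
5 -> fault, frames [8, 3, 7, 2, 5]
7 -> hit
3 -> hit
5 -> hit
7 -> hit
1 -> fault, evict 8, frames [3, 7, 2, 5, 1]

{1, 2, 3, 5, 7}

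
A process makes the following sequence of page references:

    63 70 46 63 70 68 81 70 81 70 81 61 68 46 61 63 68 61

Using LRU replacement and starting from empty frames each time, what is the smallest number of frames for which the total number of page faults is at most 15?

2

f=1: 18 faults
f=2: 15 faults
f=3: 10 faults
f=4: 8 faults
f=5: 8 faults
f=6: 6 faults
Smallest f with faults ≤ 15 is 2.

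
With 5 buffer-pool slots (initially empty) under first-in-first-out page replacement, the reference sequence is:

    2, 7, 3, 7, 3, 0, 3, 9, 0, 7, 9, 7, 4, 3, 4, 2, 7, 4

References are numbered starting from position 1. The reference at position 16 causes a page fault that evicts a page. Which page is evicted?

pos 1: 2: fault, frames [2]
pos 2: 7: fault, frames [2, 7]
pos 3: 3: fault, frames [2, 7, 3]
pos 4: 7: hit
pos 5: 3: hit
pos 6: 0: fault, frames [2, 7, 3, 0]
pos 7: 3: hit
pos 8: 9: fault, frames [2, 7, 3, 0, 9]
pos 9: 0: hit
pos 10: 7: hit
pos 11: 9: hit
pos 12: 7: hit
pos 13: 4: fault, evict 2, frames [7, 3, 0, 9, 4]
pos 14: 3: hit
pos 15: 4: hit
pos 16: 2: fault, evict 7, frames [3, 0, 9, 4, 2]
At position 16, page 7 is evicted.

7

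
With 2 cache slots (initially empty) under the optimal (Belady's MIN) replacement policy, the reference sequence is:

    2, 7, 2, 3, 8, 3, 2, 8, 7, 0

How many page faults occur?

7

2 -> fault, frames [2]
7 -> fault, frames [2, 7]
2 -> hit
3 -> fault, evict 7, frames [2, 3]
8 -> fault, evict 2, frames [3, 8]
3 -> hit
2 -> fault, evict 3, frames [8, 2]
8 -> hit
7 -> fault, evict 2, frames [8, 7]
0 -> fault, evict 7, frames [8, 0]
Page faults: 7.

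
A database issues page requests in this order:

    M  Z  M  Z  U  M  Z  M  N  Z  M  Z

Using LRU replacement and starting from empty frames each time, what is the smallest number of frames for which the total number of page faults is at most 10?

f=1: 12 faults
f=2: 8 faults
f=3: 4 faults
f=4: 4 faults
Smallest f with faults ≤ 10 is 2.

2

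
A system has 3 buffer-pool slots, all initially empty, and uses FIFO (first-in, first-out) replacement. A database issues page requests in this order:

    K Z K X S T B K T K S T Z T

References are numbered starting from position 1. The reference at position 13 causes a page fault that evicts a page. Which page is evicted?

pos 1: K: fault, frames [K]
pos 2: Z: fault, frames [K, Z]
pos 3: K: hit
pos 4: X: fault, frames [K, Z, X]
pos 5: S: fault, evict K, frames [Z, X, S]
pos 6: T: fault, evict Z, frames [X, S, T]
pos 7: B: fault, evict X, frames [S, T, B]
pos 8: K: fault, evict S, frames [T, B, K]
pos 9: T: hit
pos 10: K: hit
pos 11: S: fault, evict T, frames [B, K, S]
pos 12: T: fault, evict B, frames [K, S, T]
pos 13: Z: fault, evict K, frames [S, T, Z]
At position 13, page K is evicted.

K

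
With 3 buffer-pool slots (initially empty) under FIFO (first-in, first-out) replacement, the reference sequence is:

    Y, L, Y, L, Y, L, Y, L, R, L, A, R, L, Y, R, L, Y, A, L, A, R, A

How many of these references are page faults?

Y → miss, frames {Y}
L → miss, frames {Y,L}
Y → hit
L → hit
Y → hit
L → hit
Y → hit
L → hit
R → miss, frames {Y,L,R}
L → hit
A → miss, evict Y, frames {L,R,A}
R → hit
L → hit
Y → miss, evict L, frames {R,A,Y}
R → hit
L → miss, evict R, frames {A,Y,L}
Y → hit
A → hit
L → hit
A → hit
R → miss, evict A, frames {Y,L,R}
A → miss, evict Y, frames {L,R,A}
Page faults: 8.

8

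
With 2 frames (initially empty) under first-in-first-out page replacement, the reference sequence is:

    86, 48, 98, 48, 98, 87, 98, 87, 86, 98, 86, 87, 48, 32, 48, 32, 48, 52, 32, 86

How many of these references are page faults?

11

86 -> miss, frames (86)
48 -> miss, frames (86 48)
98 -> miss, evict 86, frames (48 98)
48 -> hit
98 -> hit
87 -> miss, evict 48, frames (98 87)
98 -> hit
87 -> hit
86 -> miss, evict 98, frames (87 86)
98 -> miss, evict 87, frames (86 98)
86 -> hit
87 -> miss, evict 86, frames (98 87)
48 -> miss, evict 98, frames (87 48)
32 -> miss, evict 87, frames (48 32)
48 -> hit
32 -> hit
48 -> hit
52 -> miss, evict 48, frames (32 52)
32 -> hit
86 -> miss, evict 32, frames (52 86)
Page faults: 11.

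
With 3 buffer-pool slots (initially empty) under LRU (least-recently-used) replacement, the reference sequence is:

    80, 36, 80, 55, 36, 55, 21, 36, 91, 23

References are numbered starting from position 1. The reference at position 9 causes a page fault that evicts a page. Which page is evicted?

pos 1: 80 -> fault, frames {80}
pos 2: 36 -> fault, frames {80,36}
pos 3: 80 -> hit
pos 4: 55 -> fault, frames {36,80,55}
pos 5: 36 -> hit
pos 6: 55 -> hit
pos 7: 21 -> fault, evict 80, frames {36,55,21}
pos 8: 36 -> hit
pos 9: 91 -> fault, evict 55, frames {21,36,91}
At position 9, page 55 is evicted.

55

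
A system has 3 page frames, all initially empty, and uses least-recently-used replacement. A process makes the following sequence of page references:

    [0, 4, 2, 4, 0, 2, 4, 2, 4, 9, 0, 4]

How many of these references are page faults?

5

0 -> fault, frames [0]
4 -> fault, frames [0, 4]
2 -> fault, frames [0, 4, 2]
4 -> hit
0 -> hit
2 -> hit
4 -> hit
2 -> hit
4 -> hit
9 -> fault, evict 0, frames [2, 4, 9]
0 -> fault, evict 2, frames [4, 9, 0]
4 -> hit
Page faults: 5.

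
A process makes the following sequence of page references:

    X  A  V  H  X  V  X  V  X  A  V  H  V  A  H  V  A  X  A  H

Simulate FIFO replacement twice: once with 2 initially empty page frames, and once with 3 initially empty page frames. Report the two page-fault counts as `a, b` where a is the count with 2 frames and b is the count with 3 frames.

15, 10

2 frames: F F F F F F . . . F . F F F F F F F . F → 15 faults.
3 frames: F F F F F . . . . F F F . . . . . F F . → 10 faults.
10 < 15: adding a frame reduced faults, as is typical.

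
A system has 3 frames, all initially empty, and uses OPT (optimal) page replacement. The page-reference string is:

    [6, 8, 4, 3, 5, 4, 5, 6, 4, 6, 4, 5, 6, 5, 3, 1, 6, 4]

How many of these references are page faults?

6: fault, frames (6)
8: fault, frames (6 8)
4: fault, frames (6 8 4)
3: fault, evict 8, frames (6 4 3)
5: fault, evict 3, frames (6 4 5)
4: hit
5: hit
6: hit
4: hit
6: hit
4: hit
5: hit
6: hit
5: hit
3: fault, evict 5, frames (6 4 3)
1: fault, evict 3, frames (6 4 1)
6: hit
4: hit
Page faults: 7.

7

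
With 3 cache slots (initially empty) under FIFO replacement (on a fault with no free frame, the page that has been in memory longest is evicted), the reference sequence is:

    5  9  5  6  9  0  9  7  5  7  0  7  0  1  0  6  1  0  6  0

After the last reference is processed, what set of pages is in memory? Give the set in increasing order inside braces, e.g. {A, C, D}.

5 -> fault, frames [5]
9 -> fault, frames [5, 9]
5 -> hit
6 -> fault, frames [5, 9, 6]
9 -> hit
0 -> fault, evict 5, frames [9, 6, 0]
9 -> hit
7 -> fault, evict 9, frames [6, 0, 7]
5 -> fault, evict 6, frames [0, 7, 5]
7 -> hit
0 -> hit
7 -> hit
0 -> hit
1 -> fault, evict 0, frames [7, 5, 1]
0 -> fault, evict 7, frames [5, 1, 0]
6 -> fault, evict 5, frames [1, 0, 6]
1 -> hit
0 -> hit
6 -> hit
0 -> hit

{0, 1, 6}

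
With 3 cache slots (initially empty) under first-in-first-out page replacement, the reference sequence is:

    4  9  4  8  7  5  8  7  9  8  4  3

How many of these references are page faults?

9

4 -> fault, frames (4)
9 -> fault, frames (4 9)
4 -> hit
8 -> fault, frames (4 9 8)
7 -> fault, evict 4, frames (9 8 7)
5 -> fault, evict 9, frames (8 7 5)
8 -> hit
7 -> hit
9 -> fault, evict 8, frames (7 5 9)
8 -> fault, evict 7, frames (5 9 8)
4 -> fault, evict 5, frames (9 8 4)
3 -> fault, evict 9, frames (8 4 3)
Page faults: 9.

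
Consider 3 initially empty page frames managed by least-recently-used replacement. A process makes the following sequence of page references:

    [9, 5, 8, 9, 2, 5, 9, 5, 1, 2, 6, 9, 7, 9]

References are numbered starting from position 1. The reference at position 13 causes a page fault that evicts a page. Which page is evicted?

pos 1: 9 -> miss, frames {9}
pos 2: 5 -> miss, frames {9,5}
pos 3: 8 -> miss, frames {9,5,8}
pos 4: 9 -> hit
pos 5: 2 -> miss, evict 5, frames {8,9,2}
pos 6: 5 -> miss, evict 8, frames {9,2,5}
pos 7: 9 -> hit
pos 8: 5 -> hit
pos 9: 1 -> miss, evict 2, frames {9,5,1}
pos 10: 2 -> miss, evict 9, frames {5,1,2}
pos 11: 6 -> miss, evict 5, frames {1,2,6}
pos 12: 9 -> miss, evict 1, frames {2,6,9}
pos 13: 7 -> miss, evict 2, frames {6,9,7}
At position 13, page 2 is evicted.

2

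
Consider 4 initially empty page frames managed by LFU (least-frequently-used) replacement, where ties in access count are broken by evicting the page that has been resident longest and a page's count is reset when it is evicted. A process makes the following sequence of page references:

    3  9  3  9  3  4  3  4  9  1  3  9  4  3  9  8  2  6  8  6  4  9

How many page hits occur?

13

3: fault, frames [3]
9: fault, frames [3, 9]
3: hit
9: hit
3: hit
4: fault, frames [3, 9, 4]
3: hit
4: hit
9: hit
1: fault, frames [3, 9, 4, 1]
3: hit
9: hit
4: hit
3: hit
9: hit
8: fault, evict 1, frames [3, 9, 4, 8]
2: fault, evict 8, frames [3, 9, 4, 2]
6: fault, evict 2, frames [3, 9, 4, 6]
8: fault, evict 6, frames [3, 9, 4, 8]
6: fault, evict 8, frames [3, 9, 4, 6]
4: hit
9: hit
Hits: 13.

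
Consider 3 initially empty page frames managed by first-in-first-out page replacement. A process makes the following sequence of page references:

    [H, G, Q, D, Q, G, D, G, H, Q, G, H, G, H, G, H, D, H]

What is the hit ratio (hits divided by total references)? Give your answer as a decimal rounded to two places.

H → miss, frames [H]
G → miss, frames [H, G]
Q → miss, frames [H, G, Q]
D → miss, evict H, frames [G, Q, D]
Q → hit
G → hit
D → hit
G → hit
H → miss, evict G, frames [Q, D, H]
Q → hit
G → miss, evict Q, frames [D, H, G]
H → hit
G → hit
H → hit
G → hit
H → hit
D → hit
H → hit
Hits: 12 of 18 references → 12/18 = 0.6667.

0.67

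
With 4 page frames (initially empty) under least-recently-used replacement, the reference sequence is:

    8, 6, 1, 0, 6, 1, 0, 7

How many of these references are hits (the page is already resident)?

3

8 → miss, frames {8}
6 → miss, frames {8,6}
1 → miss, frames {8,6,1}
0 → miss, frames {8,6,1,0}
6 → hit
1 → hit
0 → hit
7 → miss, evict 8, frames {6,1,0,7}
Hits: 3.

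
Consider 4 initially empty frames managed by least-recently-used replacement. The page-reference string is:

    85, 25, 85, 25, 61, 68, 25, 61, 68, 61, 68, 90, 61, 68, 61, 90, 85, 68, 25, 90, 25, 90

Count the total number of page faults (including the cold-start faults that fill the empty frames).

7

85 → fault, frames (85)
25 → fault, frames (85 25)
85 → hit
25 → hit
61 → fault, frames (85 25 61)
68 → fault, frames (85 25 61 68)
25 → hit
61 → hit
68 → hit
61 → hit
68 → hit
90 → fault, evict 85, frames (25 61 68 90)
61 → hit
68 → hit
61 → hit
90 → hit
85 → fault, evict 25, frames (68 61 90 85)
68 → hit
25 → fault, evict 61, frames (90 85 68 25)
90 → hit
25 → hit
90 → hit
Page faults: 7.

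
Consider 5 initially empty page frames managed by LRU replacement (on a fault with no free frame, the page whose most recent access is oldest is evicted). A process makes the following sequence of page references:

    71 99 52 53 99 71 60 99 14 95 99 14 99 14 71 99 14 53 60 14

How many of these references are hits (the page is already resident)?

71: fault, frames {71}
99: fault, frames {71,99}
52: fault, frames {71,99,52}
53: fault, frames {71,99,52,53}
99: hit
71: hit
60: fault, frames {52,53,99,71,60}
99: hit
14: fault, evict 52, frames {53,71,60,99,14}
95: fault, evict 53, frames {71,60,99,14,95}
99: hit
14: hit
99: hit
14: hit
71: hit
99: hit
14: hit
53: fault, evict 60, frames {95,71,99,14,53}
60: fault, evict 95, frames {71,99,14,53,60}
14: hit
Hits: 11.

11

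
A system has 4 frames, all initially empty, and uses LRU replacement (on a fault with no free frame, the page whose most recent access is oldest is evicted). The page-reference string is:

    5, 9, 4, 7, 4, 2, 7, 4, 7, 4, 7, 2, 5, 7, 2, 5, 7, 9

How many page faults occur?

7

5 -> fault, frames [5]
9 -> fault, frames [5, 9]
4 -> fault, frames [5, 9, 4]
7 -> fault, frames [5, 9, 4, 7]
4 -> hit
2 -> fault, evict 5, frames [9, 7, 4, 2]
7 -> hit
4 -> hit
7 -> hit
4 -> hit
7 -> hit
2 -> hit
5 -> fault, evict 9, frames [4, 7, 2, 5]
7 -> hit
2 -> hit
5 -> hit
7 -> hit
9 -> fault, evict 4, frames [2, 5, 7, 9]
Page faults: 7.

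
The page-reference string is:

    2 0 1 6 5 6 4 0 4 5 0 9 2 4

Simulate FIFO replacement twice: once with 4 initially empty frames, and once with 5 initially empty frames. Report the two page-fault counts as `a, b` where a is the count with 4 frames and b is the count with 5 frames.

4 frames: F F F F F . F F . . . F F . → 9 faults.
5 frames: F F F F F . F . . . . F F . → 8 faults.
8 < 9: adding a frame reduced faults, as is typical.

9, 8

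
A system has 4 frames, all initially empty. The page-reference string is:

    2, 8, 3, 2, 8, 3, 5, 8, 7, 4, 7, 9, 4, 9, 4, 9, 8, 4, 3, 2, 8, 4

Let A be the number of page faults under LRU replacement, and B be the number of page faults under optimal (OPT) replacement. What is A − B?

1

Under LRU: F F F . . . F . F F . F . . . . . . F F . . → 9 faults.
Under OPT: F F F . . . F . F F . F . . . . . . . F . . → 8 faults.
A − B = 9 − 8 = 1.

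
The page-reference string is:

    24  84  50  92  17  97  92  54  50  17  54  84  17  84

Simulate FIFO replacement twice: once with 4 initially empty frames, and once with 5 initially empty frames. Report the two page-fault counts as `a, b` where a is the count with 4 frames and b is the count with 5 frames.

4 frames: F F F F F F . F F . . F F . → 10 faults.
5 frames: F F F F F F . F . . . F . . → 8 faults.
8 < 10: adding a frame reduced faults, as is typical.

10, 8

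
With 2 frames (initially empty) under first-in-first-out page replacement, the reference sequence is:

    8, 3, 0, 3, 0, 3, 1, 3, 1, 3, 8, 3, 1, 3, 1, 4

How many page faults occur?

9

8 -> fault, frames {8}
3 -> fault, frames {8,3}
0 -> fault, evict 8, frames {3,0}
3 -> hit
0 -> hit
3 -> hit
1 -> fault, evict 3, frames {0,1}
3 -> fault, evict 0, frames {1,3}
1 -> hit
3 -> hit
8 -> fault, evict 1, frames {3,8}
3 -> hit
1 -> fault, evict 3, frames {8,1}
3 -> fault, evict 8, frames {1,3}
1 -> hit
4 -> fault, evict 1, frames {3,4}
Page faults: 9.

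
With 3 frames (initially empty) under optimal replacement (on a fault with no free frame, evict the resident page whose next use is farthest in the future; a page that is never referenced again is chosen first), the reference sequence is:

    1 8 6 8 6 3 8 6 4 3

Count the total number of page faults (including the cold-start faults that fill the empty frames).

1: miss, frames [1]
8: miss, frames [1, 8]
6: miss, frames [1, 8, 6]
8: hit
6: hit
3: miss, evict 1, frames [8, 6, 3]
8: hit
6: hit
4: miss, evict 6, frames [8, 3, 4]
3: hit
Page faults: 5.

5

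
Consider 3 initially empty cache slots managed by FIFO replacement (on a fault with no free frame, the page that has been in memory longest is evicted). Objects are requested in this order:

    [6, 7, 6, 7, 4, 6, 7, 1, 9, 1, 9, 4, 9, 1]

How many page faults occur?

5

6 → miss, frames (6)
7 → miss, frames (6 7)
6 → hit
7 → hit
4 → miss, frames (6 7 4)
6 → hit
7 → hit
1 → miss, evict 6, frames (7 4 1)
9 → miss, evict 7, frames (4 1 9)
1 → hit
9 → hit
4 → hit
9 → hit
1 → hit
Page faults: 5.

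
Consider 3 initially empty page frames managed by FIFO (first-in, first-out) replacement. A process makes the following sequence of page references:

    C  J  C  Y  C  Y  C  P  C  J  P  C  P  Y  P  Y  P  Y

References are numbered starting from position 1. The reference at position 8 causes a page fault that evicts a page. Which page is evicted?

pos 1: C → fault, frames (C)
pos 2: J → fault, frames (C J)
pos 3: C → hit
pos 4: Y → fault, frames (C J Y)
pos 5: C → hit
pos 6: Y → hit
pos 7: C → hit
pos 8: P → fault, evict C, frames (J Y P)
At position 8, page C is evicted.

C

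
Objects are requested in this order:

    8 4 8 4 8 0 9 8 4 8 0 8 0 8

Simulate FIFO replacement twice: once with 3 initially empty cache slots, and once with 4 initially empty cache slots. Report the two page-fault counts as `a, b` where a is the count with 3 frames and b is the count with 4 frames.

7, 4

3 frames: F F . . . F F F F . F . . . → 7 faults.
4 frames: F F . . . F F . . . . . . . → 4 faults.
4 < 7: adding a frame reduced faults, as is typical.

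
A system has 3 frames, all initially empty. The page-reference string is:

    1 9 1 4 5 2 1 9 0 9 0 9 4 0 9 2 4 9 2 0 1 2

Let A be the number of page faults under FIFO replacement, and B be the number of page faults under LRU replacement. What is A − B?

1

Under FIFO: F F . F F F F F F . . . F . . F . F . F F F → 14 faults.
Under LRU: F F . F F F F F F . . . F . . F F . . F F . → 13 faults.
A − B = 14 − 13 = 1.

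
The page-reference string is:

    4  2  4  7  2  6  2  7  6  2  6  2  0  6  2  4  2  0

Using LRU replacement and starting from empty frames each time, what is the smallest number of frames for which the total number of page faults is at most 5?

f=1: 18 faults
f=2: 13 faults
f=3: 7 faults
f=4: 6 faults
f=5: 5 faults
Smallest f with faults ≤ 5 is 5.

5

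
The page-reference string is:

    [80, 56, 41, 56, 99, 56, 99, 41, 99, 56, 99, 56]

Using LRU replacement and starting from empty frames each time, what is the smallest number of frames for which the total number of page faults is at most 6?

f=1: 12 faults
f=2: 6 faults
f=3: 4 faults
f=4: 4 faults
Smallest f with faults ≤ 6 is 2.

2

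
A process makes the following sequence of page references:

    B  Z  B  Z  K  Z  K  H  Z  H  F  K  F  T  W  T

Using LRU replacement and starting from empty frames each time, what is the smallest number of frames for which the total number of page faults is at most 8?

f=1: 16 faults
f=2: 9 faults
f=3: 8 faults
f=4: 7 faults
f=5: 7 faults
f=6: 7 faults
f=7: 7 faults
Smallest f with faults ≤ 8 is 3.

3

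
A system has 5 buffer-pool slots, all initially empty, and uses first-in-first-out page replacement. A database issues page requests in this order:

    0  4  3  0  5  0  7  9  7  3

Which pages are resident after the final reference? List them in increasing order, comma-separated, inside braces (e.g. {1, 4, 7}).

0 -> fault, frames (0)
4 -> fault, frames (0 4)
3 -> fault, frames (0 4 3)
0 -> hit
5 -> fault, frames (0 4 3 5)
0 -> hit
7 -> fault, frames (0 4 3 5 7)
9 -> fault, evict 0, frames (4 3 5 7 9)
7 -> hit
3 -> hit

{3, 4, 5, 7, 9}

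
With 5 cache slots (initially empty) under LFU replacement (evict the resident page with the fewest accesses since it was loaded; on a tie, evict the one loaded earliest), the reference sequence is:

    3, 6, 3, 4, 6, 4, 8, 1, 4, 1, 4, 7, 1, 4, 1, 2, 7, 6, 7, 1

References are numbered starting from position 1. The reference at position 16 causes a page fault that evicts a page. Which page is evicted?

7

pos 1: 3 → fault, frames (3)
pos 2: 6 → fault, frames (3 6)
pos 3: 3 → hit
pos 4: 4 → fault, frames (3 6 4)
pos 5: 6 → hit
pos 6: 4 → hit
pos 7: 8 → fault, frames (3 6 4 8)
pos 8: 1 → fault, frames (3 6 4 8 1)
pos 9: 4 → hit
pos 10: 1 → hit
pos 11: 4 → hit
pos 12: 7 → fault, evict 8, frames (3 6 4 1 7)
pos 13: 1 → hit
pos 14: 4 → hit
pos 15: 1 → hit
pos 16: 2 → fault, evict 7, frames (3 6 4 1 2)
At position 16, page 7 is evicted.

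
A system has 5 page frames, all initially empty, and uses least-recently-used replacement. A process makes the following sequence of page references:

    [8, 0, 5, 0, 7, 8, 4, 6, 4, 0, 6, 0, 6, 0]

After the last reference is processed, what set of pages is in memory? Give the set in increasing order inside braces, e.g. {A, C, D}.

{0, 4, 6, 7, 8}

8 -> fault, frames {8}
0 -> fault, frames {8,0}
5 -> fault, frames {8,0,5}
0 -> hit
7 -> fault, frames {8,5,0,7}
8 -> hit
4 -> fault, frames {5,0,7,8,4}
6 -> fault, evict 5, frames {0,7,8,4,6}
4 -> hit
0 -> hit
6 -> hit
0 -> hit
6 -> hit
0 -> hit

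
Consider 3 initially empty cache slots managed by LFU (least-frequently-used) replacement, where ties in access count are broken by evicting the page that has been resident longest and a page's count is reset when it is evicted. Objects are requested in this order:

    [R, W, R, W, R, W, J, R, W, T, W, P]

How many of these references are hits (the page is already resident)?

R → miss, frames [R]
W → miss, frames [R, W]
R → hit
W → hit
R → hit
W → hit
J → miss, frames [R, W, J]
R → hit
W → hit
T → miss, evict J, frames [R, W, T]
W → hit
P → miss, evict T, frames [R, W, P]
Hits: 7.

7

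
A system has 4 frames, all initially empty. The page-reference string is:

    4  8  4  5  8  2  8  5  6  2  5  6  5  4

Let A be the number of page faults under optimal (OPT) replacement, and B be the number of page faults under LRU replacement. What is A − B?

Under OPT: F F . F . F . . F . . . . . → 5 faults.
Under LRU: F F . F . F . . F . . . . F → 6 faults.
A − B = 5 − 6 = -1.

-1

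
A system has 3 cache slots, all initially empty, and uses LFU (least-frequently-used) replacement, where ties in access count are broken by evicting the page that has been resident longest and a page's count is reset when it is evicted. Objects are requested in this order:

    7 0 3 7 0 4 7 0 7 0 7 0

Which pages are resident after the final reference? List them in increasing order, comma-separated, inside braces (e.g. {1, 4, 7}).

7: miss, frames [7]
0: miss, frames [7, 0]
3: miss, frames [7, 0, 3]
7: hit
0: hit
4: miss, evict 3, frames [7, 0, 4]
7: hit
0: hit
7: hit
0: hit
7: hit
0: hit

{0, 4, 7}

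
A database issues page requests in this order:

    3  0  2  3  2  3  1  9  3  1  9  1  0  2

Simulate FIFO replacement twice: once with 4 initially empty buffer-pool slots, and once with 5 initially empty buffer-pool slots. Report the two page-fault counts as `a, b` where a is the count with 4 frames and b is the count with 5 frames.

8, 5

4 frames: F F F . . . F F F . . . F F → 8 faults.
5 frames: F F F . . . F F . . . . . . → 5 faults.
5 < 8: adding a frame reduced faults, as is typical.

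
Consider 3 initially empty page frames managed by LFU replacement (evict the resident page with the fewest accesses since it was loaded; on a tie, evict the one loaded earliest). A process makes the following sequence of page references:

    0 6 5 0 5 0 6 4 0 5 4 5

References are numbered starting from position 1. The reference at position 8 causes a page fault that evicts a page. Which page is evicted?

6

pos 1: 0 → fault, frames [0]
pos 2: 6 → fault, frames [0, 6]
pos 3: 5 → fault, frames [0, 6, 5]
pos 4: 0 → hit
pos 5: 5 → hit
pos 6: 0 → hit
pos 7: 6 → hit
pos 8: 4 → fault, evict 6, frames [0, 5, 4]
At position 8, page 6 is evicted.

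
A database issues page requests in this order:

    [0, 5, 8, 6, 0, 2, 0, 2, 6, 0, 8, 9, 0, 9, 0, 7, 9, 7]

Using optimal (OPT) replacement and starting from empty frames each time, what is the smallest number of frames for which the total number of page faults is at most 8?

3

f=1: 18 faults
f=2: 9 faults
f=3: 8 faults
f=4: 7 faults
f=5: 7 faults
f=6: 7 faults
f=7: 7 faults
Smallest f with faults ≤ 8 is 3.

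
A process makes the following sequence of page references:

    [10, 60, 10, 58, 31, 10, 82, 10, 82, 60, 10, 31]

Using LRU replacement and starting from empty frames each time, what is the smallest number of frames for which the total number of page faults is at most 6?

f=1: 12 faults
f=2: 9 faults
f=3: 7 faults
f=4: 6 faults
f=5: 5 faults
Smallest f with faults ≤ 6 is 4.

4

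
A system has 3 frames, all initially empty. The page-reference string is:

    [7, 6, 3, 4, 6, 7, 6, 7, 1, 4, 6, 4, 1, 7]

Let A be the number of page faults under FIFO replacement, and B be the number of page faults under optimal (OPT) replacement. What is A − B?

Under FIFO: F F F F . F F . F F . . . F → 9 faults.
Under OPT: F F F F . . . . F . . . . F → 6 faults.
A − B = 9 − 6 = 3.

3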